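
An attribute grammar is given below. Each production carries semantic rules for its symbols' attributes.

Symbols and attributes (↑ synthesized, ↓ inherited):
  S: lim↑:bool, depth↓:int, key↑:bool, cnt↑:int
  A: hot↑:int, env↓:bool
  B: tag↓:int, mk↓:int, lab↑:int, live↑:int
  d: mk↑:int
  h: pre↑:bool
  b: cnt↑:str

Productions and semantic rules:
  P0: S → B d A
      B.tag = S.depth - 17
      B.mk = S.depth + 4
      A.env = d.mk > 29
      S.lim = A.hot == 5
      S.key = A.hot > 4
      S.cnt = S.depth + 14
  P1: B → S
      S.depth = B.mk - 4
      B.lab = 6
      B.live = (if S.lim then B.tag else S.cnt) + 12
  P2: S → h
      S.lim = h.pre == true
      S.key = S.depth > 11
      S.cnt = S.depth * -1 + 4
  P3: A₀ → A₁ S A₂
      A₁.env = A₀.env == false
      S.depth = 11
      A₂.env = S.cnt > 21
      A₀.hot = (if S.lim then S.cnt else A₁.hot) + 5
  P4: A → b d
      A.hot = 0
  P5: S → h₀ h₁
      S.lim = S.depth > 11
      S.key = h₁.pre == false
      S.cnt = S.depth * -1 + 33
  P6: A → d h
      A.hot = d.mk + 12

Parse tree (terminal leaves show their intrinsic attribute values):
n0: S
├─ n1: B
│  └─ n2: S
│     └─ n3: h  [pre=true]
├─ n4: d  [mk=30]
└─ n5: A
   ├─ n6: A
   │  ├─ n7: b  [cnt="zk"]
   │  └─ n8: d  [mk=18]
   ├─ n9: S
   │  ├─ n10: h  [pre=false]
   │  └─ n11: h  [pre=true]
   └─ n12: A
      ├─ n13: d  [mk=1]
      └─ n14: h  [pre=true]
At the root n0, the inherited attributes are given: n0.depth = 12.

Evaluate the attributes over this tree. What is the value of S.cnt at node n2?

-8

1. n0.depth = 12  [given at root]
2. n1.tag = -5  [S.depth - 17]
3. n1.mk = 16  [S.depth + 4]
4. n2.depth = 12  [B.mk - 4]
5. n3.pre = true  [terminal]
6. n2.lim = true  [h.pre == true]
7. n2.key = true  [S.depth > 11]
8. n2.cnt = -8  [S.depth * -1 + 4]
9. n1.lab = 6  [6]
10. n1.live = 7  [(if S.lim then B.tag else S.cnt) + 12]
11. n4.mk = 30  [terminal]
12. n5.env = true  [d.mk > 29]
13. n6.env = false  [A₀.env == false]
14. n7.cnt = "zk"  [terminal]
15. n8.mk = 18  [terminal]
16. n6.hot = 0  [0]
17. n9.depth = 11  [11]
18. n10.pre = false  [terminal]
19. n11.pre = true  [terminal]
20. n9.lim = false  [S.depth > 11]
21. n9.key = false  [h₁.pre == false]
22. n9.cnt = 22  [S.depth * -1 + 33]
23. n12.env = true  [S.cnt > 21]
24. n13.mk = 1  [terminal]
25. n14.pre = true  [terminal]
26. n12.hot = 13  [d.mk + 12]
27. n5.hot = 5  [(if S.lim then S.cnt else A₁.hot) + 5]
28. n0.lim = true  [A.hot == 5]
29. n0.key = true  [A.hot > 4]
30. n0.cnt = 26  [S.depth + 14]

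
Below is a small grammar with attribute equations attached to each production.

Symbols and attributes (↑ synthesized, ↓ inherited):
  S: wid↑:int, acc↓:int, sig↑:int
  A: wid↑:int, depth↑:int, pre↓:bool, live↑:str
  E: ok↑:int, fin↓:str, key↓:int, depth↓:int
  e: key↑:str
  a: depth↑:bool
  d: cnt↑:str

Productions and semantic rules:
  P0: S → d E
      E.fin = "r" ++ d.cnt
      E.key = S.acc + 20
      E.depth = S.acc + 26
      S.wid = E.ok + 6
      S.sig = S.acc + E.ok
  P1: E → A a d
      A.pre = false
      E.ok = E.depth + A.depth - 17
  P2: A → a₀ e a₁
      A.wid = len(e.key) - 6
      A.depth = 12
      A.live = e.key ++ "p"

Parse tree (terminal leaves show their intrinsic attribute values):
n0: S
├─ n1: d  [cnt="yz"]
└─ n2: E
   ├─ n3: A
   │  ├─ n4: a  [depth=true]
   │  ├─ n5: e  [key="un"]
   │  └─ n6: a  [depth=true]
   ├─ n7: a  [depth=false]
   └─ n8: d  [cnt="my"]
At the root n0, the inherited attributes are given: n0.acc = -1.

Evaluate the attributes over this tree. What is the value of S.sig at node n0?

19

1. n0.acc = -1  [given at root]
2. n1.cnt = "yz"  [terminal]
3. n2.fin = "ryz"  ["r" ++ d.cnt]
4. n2.key = 19  [S.acc + 20]
5. n2.depth = 25  [S.acc + 26]
6. n3.pre = false  [false]
7. n4.depth = true  [terminal]
8. n5.key = "un"  [terminal]
9. n6.depth = true  [terminal]
10. n3.wid = -4  [len(e.key) - 6]
11. n3.depth = 12  [12]
12. n3.live = "unp"  [e.key ++ "p"]
13. n7.depth = false  [terminal]
14. n8.cnt = "my"  [terminal]
15. n2.ok = 20  [E.depth + A.depth - 17]
16. n0.wid = 26  [E.ok + 6]
17. n0.sig = 19  [S.acc + E.ok]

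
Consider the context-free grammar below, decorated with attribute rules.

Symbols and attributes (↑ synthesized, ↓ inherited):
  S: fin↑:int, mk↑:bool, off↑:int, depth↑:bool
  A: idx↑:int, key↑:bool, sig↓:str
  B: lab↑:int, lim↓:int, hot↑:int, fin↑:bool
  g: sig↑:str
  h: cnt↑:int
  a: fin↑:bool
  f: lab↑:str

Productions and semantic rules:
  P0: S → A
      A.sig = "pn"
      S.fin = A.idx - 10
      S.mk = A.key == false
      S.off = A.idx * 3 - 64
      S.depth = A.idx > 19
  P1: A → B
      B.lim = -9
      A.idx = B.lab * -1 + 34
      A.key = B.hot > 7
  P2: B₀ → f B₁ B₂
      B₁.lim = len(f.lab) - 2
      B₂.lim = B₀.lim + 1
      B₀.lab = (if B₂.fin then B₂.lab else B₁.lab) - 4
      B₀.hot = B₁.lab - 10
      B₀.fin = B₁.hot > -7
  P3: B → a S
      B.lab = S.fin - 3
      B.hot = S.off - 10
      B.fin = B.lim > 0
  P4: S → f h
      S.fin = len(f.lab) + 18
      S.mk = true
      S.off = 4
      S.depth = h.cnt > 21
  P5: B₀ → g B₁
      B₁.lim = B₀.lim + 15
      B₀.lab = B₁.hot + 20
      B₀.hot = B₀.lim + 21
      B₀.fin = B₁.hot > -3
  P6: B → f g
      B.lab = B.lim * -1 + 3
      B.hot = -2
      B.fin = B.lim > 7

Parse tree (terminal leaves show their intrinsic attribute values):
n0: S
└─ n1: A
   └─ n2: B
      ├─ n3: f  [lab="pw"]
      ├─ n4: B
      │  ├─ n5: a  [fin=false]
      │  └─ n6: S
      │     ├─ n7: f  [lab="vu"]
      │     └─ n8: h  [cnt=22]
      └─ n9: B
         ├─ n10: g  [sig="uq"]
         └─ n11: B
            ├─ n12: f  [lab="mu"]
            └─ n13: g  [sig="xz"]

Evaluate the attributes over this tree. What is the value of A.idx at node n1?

20

1. n1.sig = "pn"  ["pn"]
2. n2.lim = -9  [-9]
3. n3.lab = "pw"  [terminal]
4. n4.lim = 0  [len(f.lab) - 2]
5. n5.fin = false  [terminal]
6. n7.lab = "vu"  [terminal]
7. n8.cnt = 22  [terminal]
8. n6.fin = 20  [len(f.lab) + 18]
9. n6.mk = true  [true]
10. n6.off = 4  [4]
11. n6.depth = true  [h.cnt > 21]
12. n4.lab = 17  [S.fin - 3]
13. n4.hot = -6  [S.off - 10]
14. n4.fin = false  [B.lim > 0]
15. n9.lim = -8  [B₀.lim + 1]
16. n10.sig = "uq"  [terminal]
17. n11.lim = 7  [B₀.lim + 15]
18. n12.lab = "mu"  [terminal]
19. n13.sig = "xz"  [terminal]
20. n11.lab = -4  [B.lim * -1 + 3]
21. n11.hot = -2  [-2]
22. n11.fin = false  [B.lim > 7]
23. n9.lab = 18  [B₁.hot + 20]
24. n9.hot = 13  [B₀.lim + 21]
25. n9.fin = true  [B₁.hot > -3]
26. n2.lab = 14  [(if B₂.fin then B₂.lab else B₁.lab) - 4]
27. n2.hot = 7  [B₁.lab - 10]
28. n2.fin = true  [B₁.hot > -7]
29. n1.idx = 20  [B.lab * -1 + 34]
30. n1.key = false  [B.hot > 7]
31. n0.fin = 10  [A.idx - 10]
32. n0.mk = true  [A.key == false]
33. n0.off = -4  [A.idx * 3 - 64]
34. n0.depth = true  [A.idx > 19]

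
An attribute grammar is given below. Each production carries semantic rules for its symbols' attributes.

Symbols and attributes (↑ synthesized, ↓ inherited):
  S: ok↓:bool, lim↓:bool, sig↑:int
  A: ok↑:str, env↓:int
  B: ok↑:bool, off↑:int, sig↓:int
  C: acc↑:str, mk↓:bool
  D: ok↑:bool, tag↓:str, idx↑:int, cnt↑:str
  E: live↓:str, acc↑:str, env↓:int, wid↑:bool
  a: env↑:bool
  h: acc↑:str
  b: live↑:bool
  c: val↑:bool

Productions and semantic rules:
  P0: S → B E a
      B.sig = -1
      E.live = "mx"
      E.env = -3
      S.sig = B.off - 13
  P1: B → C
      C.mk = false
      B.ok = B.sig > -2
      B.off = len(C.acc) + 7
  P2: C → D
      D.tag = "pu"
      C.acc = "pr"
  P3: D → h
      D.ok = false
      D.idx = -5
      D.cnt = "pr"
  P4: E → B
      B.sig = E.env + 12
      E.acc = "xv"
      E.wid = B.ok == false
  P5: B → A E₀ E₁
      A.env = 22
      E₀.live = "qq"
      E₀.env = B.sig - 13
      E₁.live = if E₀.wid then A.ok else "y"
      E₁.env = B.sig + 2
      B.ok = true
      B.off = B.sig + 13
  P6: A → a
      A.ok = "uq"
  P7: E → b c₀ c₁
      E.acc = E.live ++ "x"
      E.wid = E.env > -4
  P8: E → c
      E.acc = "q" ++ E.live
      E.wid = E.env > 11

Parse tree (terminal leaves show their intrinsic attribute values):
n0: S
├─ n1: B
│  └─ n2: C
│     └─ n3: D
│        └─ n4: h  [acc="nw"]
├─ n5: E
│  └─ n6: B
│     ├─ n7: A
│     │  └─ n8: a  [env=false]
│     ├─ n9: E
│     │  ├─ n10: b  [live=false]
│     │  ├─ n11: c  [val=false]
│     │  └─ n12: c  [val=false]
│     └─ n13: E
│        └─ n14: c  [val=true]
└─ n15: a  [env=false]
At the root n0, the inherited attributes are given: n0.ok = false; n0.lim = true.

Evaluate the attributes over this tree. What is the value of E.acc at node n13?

1. n0.ok = false  [given at root]
2. n0.lim = true  [given at root]
3. n1.sig = -1  [-1]
4. n2.mk = false  [false]
5. n3.tag = "pu"  ["pu"]
6. n4.acc = "nw"  [terminal]
7. n3.ok = false  [false]
8. n3.idx = -5  [-5]
9. n3.cnt = "pr"  ["pr"]
10. n2.acc = "pr"  ["pr"]
11. n1.ok = true  [B.sig > -2]
12. n1.off = 9  [len(C.acc) + 7]
13. n5.live = "mx"  ["mx"]
14. n5.env = -3  [-3]
15. n6.sig = 9  [E.env + 12]
16. n7.env = 22  [22]
17. n8.env = false  [terminal]
18. n7.ok = "uq"  ["uq"]
19. n9.live = "qq"  ["qq"]
20. n9.env = -4  [B.sig - 13]
21. n10.live = false  [terminal]
22. n11.val = false  [terminal]
23. n12.val = false  [terminal]
24. n9.acc = "qqx"  [E.live ++ "x"]
25. n9.wid = false  [E.env > -4]
26. n13.live = "y"  [if E₀.wid then A.ok else "y"]
27. n13.env = 11  [B.sig + 2]
28. n14.val = true  [terminal]
29. n13.acc = "qy"  ["q" ++ E.live]
30. n13.wid = false  [E.env > 11]
31. n6.ok = true  [true]
32. n6.off = 22  [B.sig + 13]
33. n5.acc = "xv"  ["xv"]
34. n5.wid = false  [B.ok == false]
35. n15.env = false  [terminal]
36. n0.sig = -4  [B.off - 13]

"qy"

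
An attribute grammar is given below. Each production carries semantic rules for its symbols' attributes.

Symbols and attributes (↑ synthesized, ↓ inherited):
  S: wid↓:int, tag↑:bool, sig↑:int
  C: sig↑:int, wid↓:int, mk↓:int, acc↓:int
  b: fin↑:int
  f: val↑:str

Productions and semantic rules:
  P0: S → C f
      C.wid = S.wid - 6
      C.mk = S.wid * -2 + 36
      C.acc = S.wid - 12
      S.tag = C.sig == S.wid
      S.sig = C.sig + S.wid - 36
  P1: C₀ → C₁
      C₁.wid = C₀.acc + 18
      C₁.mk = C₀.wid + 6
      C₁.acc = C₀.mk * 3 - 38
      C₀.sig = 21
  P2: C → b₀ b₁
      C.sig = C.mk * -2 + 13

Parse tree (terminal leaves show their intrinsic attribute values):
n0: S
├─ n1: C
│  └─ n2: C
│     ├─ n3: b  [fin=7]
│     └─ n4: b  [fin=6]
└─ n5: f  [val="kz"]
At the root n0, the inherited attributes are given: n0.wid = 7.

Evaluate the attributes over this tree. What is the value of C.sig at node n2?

-1

1. n0.wid = 7  [given at root]
2. n1.wid = 1  [S.wid - 6]
3. n1.mk = 22  [S.wid * -2 + 36]
4. n1.acc = -5  [S.wid - 12]
5. n2.wid = 13  [C₀.acc + 18]
6. n2.mk = 7  [C₀.wid + 6]
7. n2.acc = 28  [C₀.mk * 3 - 38]
8. n3.fin = 7  [terminal]
9. n4.fin = 6  [terminal]
10. n2.sig = -1  [C.mk * -2 + 13]
11. n1.sig = 21  [21]
12. n5.val = "kz"  [terminal]
13. n0.tag = false  [C.sig == S.wid]
14. n0.sig = -8  [C.sig + S.wid - 36]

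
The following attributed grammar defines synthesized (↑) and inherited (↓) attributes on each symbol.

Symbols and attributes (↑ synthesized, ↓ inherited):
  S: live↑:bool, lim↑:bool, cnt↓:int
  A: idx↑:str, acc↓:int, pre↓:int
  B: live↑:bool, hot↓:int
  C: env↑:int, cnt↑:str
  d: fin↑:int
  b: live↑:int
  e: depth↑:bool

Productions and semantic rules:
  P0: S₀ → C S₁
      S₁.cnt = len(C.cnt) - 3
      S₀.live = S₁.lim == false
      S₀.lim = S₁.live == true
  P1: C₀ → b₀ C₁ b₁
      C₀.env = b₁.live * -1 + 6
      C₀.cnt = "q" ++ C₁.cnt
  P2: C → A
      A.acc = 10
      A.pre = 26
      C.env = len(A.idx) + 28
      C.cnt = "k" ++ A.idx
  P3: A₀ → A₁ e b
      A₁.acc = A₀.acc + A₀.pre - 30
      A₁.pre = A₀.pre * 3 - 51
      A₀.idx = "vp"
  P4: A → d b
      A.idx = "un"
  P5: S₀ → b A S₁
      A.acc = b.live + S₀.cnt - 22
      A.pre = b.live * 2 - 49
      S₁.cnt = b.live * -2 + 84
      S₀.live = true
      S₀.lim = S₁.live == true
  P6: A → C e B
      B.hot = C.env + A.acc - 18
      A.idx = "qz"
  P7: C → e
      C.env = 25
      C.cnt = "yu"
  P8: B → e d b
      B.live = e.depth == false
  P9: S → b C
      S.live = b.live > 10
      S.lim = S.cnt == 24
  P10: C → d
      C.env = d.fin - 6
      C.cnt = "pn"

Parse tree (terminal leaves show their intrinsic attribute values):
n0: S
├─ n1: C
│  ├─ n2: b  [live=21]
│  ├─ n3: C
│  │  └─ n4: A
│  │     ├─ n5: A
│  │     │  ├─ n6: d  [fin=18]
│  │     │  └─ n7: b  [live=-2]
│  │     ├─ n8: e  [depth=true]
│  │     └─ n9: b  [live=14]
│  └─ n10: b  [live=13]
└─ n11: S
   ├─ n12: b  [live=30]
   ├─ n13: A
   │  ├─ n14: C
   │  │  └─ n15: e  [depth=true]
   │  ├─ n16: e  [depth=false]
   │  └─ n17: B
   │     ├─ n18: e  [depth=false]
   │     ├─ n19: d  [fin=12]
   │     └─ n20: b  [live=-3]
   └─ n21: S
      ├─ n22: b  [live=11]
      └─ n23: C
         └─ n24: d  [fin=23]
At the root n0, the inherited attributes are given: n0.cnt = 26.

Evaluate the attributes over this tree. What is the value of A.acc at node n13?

9

1. n0.cnt = 26  [given at root]
2. n2.live = 21  [terminal]
3. n4.acc = 10  [10]
4. n4.pre = 26  [26]
5. n5.acc = 6  [A₀.acc + A₀.pre - 30]
6. n5.pre = 27  [A₀.pre * 3 - 51]
7. n6.fin = 18  [terminal]
8. n7.live = -2  [terminal]
9. n5.idx = "un"  ["un"]
10. n8.depth = true  [terminal]
11. n9.live = 14  [terminal]
12. n4.idx = "vp"  ["vp"]
13. n3.env = 30  [len(A.idx) + 28]
14. n3.cnt = "kvp"  ["k" ++ A.idx]
15. n10.live = 13  [terminal]
16. n1.env = -7  [b₁.live * -1 + 6]
17. n1.cnt = "qkvp"  ["q" ++ C₁.cnt]
18. n11.cnt = 1  [len(C.cnt) - 3]
19. n12.live = 30  [terminal]
20. n13.acc = 9  [b.live + S₀.cnt - 22]
21. n13.pre = 11  [b.live * 2 - 49]
22. n15.depth = true  [terminal]
23. n14.env = 25  [25]
24. n14.cnt = "yu"  ["yu"]
25. n16.depth = false  [terminal]
26. n17.hot = 16  [C.env + A.acc - 18]
27. n18.depth = false  [terminal]
28. n19.fin = 12  [terminal]
29. n20.live = -3  [terminal]
30. n17.live = true  [e.depth == false]
31. n13.idx = "qz"  ["qz"]
32. n21.cnt = 24  [b.live * -2 + 84]
33. n22.live = 11  [terminal]
34. n24.fin = 23  [terminal]
35. n23.env = 17  [d.fin - 6]
36. n23.cnt = "pn"  ["pn"]
37. n21.live = true  [b.live > 10]
38. n21.lim = true  [S.cnt == 24]
39. n11.live = true  [true]
40. n11.lim = true  [S₁.live == true]
41. n0.live = false  [S₁.lim == false]
42. n0.lim = true  [S₁.live == true]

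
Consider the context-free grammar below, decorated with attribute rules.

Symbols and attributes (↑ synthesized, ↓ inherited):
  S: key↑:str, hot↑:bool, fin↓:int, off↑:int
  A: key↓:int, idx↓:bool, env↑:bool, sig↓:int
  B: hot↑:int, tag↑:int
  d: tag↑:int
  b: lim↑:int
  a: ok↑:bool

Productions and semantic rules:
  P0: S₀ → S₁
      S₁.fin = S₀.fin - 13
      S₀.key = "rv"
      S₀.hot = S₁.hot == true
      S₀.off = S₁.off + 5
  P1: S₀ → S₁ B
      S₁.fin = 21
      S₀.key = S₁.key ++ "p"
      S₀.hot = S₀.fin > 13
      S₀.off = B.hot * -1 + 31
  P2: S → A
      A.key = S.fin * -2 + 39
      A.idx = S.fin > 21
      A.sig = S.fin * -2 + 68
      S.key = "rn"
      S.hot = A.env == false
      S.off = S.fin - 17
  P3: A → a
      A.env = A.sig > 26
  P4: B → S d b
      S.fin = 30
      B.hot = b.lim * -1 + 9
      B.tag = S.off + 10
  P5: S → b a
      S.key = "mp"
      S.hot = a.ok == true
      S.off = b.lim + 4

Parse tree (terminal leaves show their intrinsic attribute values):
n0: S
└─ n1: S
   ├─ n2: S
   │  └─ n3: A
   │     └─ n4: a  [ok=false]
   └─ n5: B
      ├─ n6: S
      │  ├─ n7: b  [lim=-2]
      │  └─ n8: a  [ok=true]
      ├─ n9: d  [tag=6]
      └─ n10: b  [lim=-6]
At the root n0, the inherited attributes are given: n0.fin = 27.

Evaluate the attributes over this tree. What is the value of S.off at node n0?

21

1. n0.fin = 27  [given at root]
2. n1.fin = 14  [S₀.fin - 13]
3. n2.fin = 21  [21]
4. n3.key = -3  [S.fin * -2 + 39]
5. n3.idx = false  [S.fin > 21]
6. n3.sig = 26  [S.fin * -2 + 68]
7. n4.ok = false  [terminal]
8. n3.env = false  [A.sig > 26]
9. n2.key = "rn"  ["rn"]
10. n2.hot = true  [A.env == false]
11. n2.off = 4  [S.fin - 17]
12. n6.fin = 30  [30]
13. n7.lim = -2  [terminal]
14. n8.ok = true  [terminal]
15. n6.key = "mp"  ["mp"]
16. n6.hot = true  [a.ok == true]
17. n6.off = 2  [b.lim + 4]
18. n9.tag = 6  [terminal]
19. n10.lim = -6  [terminal]
20. n5.hot = 15  [b.lim * -1 + 9]
21. n5.tag = 12  [S.off + 10]
22. n1.key = "rnp"  [S₁.key ++ "p"]
23. n1.hot = true  [S₀.fin > 13]
24. n1.off = 16  [B.hot * -1 + 31]
25. n0.key = "rv"  ["rv"]
26. n0.hot = true  [S₁.hot == true]
27. n0.off = 21  [S₁.off + 5]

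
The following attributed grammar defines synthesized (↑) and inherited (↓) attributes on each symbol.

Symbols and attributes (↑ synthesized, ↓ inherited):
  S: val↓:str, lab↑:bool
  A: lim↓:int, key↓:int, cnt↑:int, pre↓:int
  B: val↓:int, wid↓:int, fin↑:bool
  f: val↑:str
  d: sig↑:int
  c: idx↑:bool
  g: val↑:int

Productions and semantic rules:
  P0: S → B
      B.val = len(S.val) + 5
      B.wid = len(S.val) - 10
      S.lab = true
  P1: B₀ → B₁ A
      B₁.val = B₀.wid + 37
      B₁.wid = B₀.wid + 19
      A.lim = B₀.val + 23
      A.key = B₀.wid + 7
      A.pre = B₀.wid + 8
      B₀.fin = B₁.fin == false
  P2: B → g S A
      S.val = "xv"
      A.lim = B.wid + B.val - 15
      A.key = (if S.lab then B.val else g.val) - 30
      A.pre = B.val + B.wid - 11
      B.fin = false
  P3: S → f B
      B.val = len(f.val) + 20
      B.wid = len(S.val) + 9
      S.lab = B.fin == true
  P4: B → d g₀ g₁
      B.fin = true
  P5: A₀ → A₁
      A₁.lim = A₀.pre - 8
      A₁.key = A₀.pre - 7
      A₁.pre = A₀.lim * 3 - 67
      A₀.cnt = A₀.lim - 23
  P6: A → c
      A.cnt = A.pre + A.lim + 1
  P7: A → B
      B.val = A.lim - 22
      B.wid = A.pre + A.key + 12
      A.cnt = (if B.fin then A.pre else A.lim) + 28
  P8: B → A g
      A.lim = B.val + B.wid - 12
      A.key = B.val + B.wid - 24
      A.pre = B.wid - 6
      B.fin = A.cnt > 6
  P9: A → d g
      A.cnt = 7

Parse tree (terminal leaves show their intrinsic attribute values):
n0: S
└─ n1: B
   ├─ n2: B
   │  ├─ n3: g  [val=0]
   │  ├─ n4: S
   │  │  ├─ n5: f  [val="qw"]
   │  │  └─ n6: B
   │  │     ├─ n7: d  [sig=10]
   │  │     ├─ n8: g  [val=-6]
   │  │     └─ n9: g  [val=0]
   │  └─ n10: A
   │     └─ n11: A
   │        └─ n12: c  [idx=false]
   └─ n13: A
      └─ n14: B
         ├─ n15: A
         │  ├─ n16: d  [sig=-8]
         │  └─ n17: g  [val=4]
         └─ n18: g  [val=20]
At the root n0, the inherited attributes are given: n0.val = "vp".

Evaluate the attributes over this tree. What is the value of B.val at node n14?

1. n0.val = "vp"  [given at root]
2. n1.val = 7  [len(S.val) + 5]
3. n1.wid = -8  [len(S.val) - 10]
4. n2.val = 29  [B₀.wid + 37]
5. n2.wid = 11  [B₀.wid + 19]
6. n3.val = 0  [terminal]
7. n4.val = "xv"  ["xv"]
8. n5.val = "qw"  [terminal]
9. n6.val = 22  [len(f.val) + 20]
10. n6.wid = 11  [len(S.val) + 9]
11. n7.sig = 10  [terminal]
12. n8.val = -6  [terminal]
13. n9.val = 0  [terminal]
14. n6.fin = true  [true]
15. n4.lab = true  [B.fin == true]
16. n10.lim = 25  [B.wid + B.val - 15]
17. n10.key = -1  [(if S.lab then B.val else g.val) - 30]
18. n10.pre = 29  [B.val + B.wid - 11]
19. n11.lim = 21  [A₀.pre - 8]
20. n11.key = 22  [A₀.pre - 7]
21. n11.pre = 8  [A₀.lim * 3 - 67]
22. n12.idx = false  [terminal]
23. n11.cnt = 30  [A.pre + A.lim + 1]
24. n10.cnt = 2  [A₀.lim - 23]
25. n2.fin = false  [false]
26. n13.lim = 30  [B₀.val + 23]
27. n13.key = -1  [B₀.wid + 7]
28. n13.pre = 0  [B₀.wid + 8]
29. n14.val = 8  [A.lim - 22]
30. n14.wid = 11  [A.pre + A.key + 12]
31. n15.lim = 7  [B.val + B.wid - 12]
32. n15.key = -5  [B.val + B.wid - 24]
33. n15.pre = 5  [B.wid - 6]
34. n16.sig = -8  [terminal]
35. n17.val = 4  [terminal]
36. n15.cnt = 7  [7]
37. n18.val = 20  [terminal]
38. n14.fin = true  [A.cnt > 6]
39. n13.cnt = 28  [(if B.fin then A.pre else A.lim) + 28]
40. n1.fin = true  [B₁.fin == false]
41. n0.lab = true  [true]

8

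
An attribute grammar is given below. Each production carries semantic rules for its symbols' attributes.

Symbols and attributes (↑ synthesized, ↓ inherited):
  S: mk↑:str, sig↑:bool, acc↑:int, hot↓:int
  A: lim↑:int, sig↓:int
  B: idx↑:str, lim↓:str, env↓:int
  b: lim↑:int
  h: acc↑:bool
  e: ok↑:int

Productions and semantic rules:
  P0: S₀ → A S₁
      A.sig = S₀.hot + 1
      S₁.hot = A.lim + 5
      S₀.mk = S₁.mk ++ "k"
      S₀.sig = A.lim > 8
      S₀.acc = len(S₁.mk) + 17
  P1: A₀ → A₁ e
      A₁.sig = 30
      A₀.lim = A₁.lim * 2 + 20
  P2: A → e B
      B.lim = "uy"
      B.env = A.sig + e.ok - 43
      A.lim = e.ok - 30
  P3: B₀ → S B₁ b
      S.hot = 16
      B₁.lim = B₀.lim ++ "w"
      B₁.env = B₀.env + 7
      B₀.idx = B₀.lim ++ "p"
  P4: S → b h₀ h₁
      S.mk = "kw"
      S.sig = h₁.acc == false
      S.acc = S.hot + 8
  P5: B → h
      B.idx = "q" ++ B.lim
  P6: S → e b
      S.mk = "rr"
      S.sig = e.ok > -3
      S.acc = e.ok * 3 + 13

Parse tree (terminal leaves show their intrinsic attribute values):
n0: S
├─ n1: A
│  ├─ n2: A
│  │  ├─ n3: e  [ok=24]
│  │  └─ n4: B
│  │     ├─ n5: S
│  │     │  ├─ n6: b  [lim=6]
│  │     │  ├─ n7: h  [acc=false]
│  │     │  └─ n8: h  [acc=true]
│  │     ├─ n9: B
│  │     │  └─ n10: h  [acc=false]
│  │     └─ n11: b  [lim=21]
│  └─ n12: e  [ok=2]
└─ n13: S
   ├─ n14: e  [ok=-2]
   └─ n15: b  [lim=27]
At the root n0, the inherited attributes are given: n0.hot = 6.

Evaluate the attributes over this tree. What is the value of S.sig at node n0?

false

1. n0.hot = 6  [given at root]
2. n1.sig = 7  [S₀.hot + 1]
3. n2.sig = 30  [30]
4. n3.ok = 24  [terminal]
5. n4.lim = "uy"  ["uy"]
6. n4.env = 11  [A.sig + e.ok - 43]
7. n5.hot = 16  [16]
8. n6.lim = 6  [terminal]
9. n7.acc = false  [terminal]
10. n8.acc = true  [terminal]
11. n5.mk = "kw"  ["kw"]
12. n5.sig = false  [h₁.acc == false]
13. n5.acc = 24  [S.hot + 8]
14. n9.lim = "uyw"  [B₀.lim ++ "w"]
15. n9.env = 18  [B₀.env + 7]
16. n10.acc = false  [terminal]
17. n9.idx = "quyw"  ["q" ++ B.lim]
18. n11.lim = 21  [terminal]
19. n4.idx = "uyp"  [B₀.lim ++ "p"]
20. n2.lim = -6  [e.ok - 30]
21. n12.ok = 2  [terminal]
22. n1.lim = 8  [A₁.lim * 2 + 20]
23. n13.hot = 13  [A.lim + 5]
24. n14.ok = -2  [terminal]
25. n15.lim = 27  [terminal]
26. n13.mk = "rr"  ["rr"]
27. n13.sig = true  [e.ok > -3]
28. n13.acc = 7  [e.ok * 3 + 13]
29. n0.mk = "rrk"  [S₁.mk ++ "k"]
30. n0.sig = false  [A.lim > 8]
31. n0.acc = 19  [len(S₁.mk) + 17]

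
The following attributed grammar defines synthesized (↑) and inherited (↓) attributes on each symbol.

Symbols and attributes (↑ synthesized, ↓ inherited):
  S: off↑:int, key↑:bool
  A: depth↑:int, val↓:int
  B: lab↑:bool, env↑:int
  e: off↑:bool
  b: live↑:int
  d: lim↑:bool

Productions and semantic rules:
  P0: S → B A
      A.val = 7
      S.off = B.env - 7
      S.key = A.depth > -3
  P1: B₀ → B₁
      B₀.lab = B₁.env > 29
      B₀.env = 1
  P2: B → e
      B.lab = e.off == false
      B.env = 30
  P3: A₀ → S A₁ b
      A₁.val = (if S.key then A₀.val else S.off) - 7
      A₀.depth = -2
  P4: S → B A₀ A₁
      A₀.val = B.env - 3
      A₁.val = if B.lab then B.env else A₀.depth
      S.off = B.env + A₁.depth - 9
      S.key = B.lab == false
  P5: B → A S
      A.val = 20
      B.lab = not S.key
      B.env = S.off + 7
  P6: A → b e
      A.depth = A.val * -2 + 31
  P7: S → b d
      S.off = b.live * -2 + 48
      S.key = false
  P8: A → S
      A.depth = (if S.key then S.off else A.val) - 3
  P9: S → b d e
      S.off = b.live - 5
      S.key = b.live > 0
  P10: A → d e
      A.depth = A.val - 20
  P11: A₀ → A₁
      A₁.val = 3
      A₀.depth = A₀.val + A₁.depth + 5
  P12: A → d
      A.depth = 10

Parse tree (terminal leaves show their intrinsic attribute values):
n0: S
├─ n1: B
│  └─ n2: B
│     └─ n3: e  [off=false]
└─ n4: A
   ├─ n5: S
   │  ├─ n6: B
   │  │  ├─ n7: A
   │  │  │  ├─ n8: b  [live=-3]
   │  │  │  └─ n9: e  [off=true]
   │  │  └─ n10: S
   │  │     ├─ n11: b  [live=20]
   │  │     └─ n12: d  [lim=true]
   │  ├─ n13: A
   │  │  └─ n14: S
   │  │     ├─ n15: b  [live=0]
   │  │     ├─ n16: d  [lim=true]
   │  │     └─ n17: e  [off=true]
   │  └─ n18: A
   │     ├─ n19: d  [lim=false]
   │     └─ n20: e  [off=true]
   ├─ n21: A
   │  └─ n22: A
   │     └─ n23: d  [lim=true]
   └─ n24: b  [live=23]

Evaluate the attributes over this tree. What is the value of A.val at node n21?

-6

1. n3.off = false  [terminal]
2. n2.lab = true  [e.off == false]
3. n2.env = 30  [30]
4. n1.lab = true  [B₁.env > 29]
5. n1.env = 1  [1]
6. n4.val = 7  [7]
7. n7.val = 20  [20]
8. n8.live = -3  [terminal]
9. n9.off = true  [terminal]
10. n7.depth = -9  [A.val * -2 + 31]
11. n11.live = 20  [terminal]
12. n12.lim = true  [terminal]
13. n10.off = 8  [b.live * -2 + 48]
14. n10.key = false  [false]
15. n6.lab = true  [not S.key]
16. n6.env = 15  [S.off + 7]
17. n13.val = 12  [B.env - 3]
18. n15.live = 0  [terminal]
19. n16.lim = true  [terminal]
20. n17.off = true  [terminal]
21. n14.off = -5  [b.live - 5]
22. n14.key = false  [b.live > 0]
23. n13.depth = 9  [(if S.key then S.off else A.val) - 3]
24. n18.val = 15  [if B.lab then B.env else A₀.depth]
25. n19.lim = false  [terminal]
26. n20.off = true  [terminal]
27. n18.depth = -5  [A.val - 20]
28. n5.off = 1  [B.env + A₁.depth - 9]
29. n5.key = false  [B.lab == false]
30. n21.val = -6  [(if S.key then A₀.val else S.off) - 7]
31. n22.val = 3  [3]
32. n23.lim = true  [terminal]
33. n22.depth = 10  [10]
34. n21.depth = 9  [A₀.val + A₁.depth + 5]
35. n24.live = 23  [terminal]
36. n4.depth = -2  [-2]
37. n0.off = -6  [B.env - 7]
38. n0.key = true  [A.depth > -3]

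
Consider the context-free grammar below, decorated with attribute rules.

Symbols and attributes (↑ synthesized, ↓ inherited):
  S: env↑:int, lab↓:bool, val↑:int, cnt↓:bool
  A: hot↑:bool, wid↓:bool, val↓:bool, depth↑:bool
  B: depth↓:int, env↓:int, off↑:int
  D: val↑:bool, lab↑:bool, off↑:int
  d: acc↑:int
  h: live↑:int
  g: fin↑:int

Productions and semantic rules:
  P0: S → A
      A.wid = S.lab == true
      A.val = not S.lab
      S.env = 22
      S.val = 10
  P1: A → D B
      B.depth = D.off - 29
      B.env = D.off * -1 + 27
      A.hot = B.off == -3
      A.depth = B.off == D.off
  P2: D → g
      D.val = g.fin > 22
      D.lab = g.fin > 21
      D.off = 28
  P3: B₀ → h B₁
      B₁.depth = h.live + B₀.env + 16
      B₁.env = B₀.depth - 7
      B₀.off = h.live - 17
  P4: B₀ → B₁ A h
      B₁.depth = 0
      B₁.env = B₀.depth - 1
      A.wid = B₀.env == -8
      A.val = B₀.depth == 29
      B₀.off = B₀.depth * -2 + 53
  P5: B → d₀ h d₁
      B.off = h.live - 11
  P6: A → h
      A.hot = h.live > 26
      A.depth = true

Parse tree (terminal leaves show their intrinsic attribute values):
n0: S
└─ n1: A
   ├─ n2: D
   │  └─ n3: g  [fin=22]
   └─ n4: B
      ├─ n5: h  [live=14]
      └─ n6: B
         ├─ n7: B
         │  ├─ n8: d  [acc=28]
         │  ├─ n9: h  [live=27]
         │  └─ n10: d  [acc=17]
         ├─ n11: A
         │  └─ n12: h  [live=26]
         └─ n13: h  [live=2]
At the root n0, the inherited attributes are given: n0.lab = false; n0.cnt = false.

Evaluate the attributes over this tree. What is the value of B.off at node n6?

1. n0.lab = false  [given at root]
2. n0.cnt = false  [given at root]
3. n1.wid = false  [S.lab == true]
4. n1.val = true  [not S.lab]
5. n3.fin = 22  [terminal]
6. n2.val = false  [g.fin > 22]
7. n2.lab = true  [g.fin > 21]
8. n2.off = 28  [28]
9. n4.depth = -1  [D.off - 29]
10. n4.env = -1  [D.off * -1 + 27]
11. n5.live = 14  [terminal]
12. n6.depth = 29  [h.live + B₀.env + 16]
13. n6.env = -8  [B₀.depth - 7]
14. n7.depth = 0  [0]
15. n7.env = 28  [B₀.depth - 1]
16. n8.acc = 28  [terminal]
17. n9.live = 27  [terminal]
18. n10.acc = 17  [terminal]
19. n7.off = 16  [h.live - 11]
20. n11.wid = true  [B₀.env == -8]
21. n11.val = true  [B₀.depth == 29]
22. n12.live = 26  [terminal]
23. n11.hot = false  [h.live > 26]
24. n11.depth = true  [true]
25. n13.live = 2  [terminal]
26. n6.off = -5  [B₀.depth * -2 + 53]
27. n4.off = -3  [h.live - 17]
28. n1.hot = true  [B.off == -3]
29. n1.depth = false  [B.off == D.off]
30. n0.env = 22  [22]
31. n0.val = 10  [10]

-5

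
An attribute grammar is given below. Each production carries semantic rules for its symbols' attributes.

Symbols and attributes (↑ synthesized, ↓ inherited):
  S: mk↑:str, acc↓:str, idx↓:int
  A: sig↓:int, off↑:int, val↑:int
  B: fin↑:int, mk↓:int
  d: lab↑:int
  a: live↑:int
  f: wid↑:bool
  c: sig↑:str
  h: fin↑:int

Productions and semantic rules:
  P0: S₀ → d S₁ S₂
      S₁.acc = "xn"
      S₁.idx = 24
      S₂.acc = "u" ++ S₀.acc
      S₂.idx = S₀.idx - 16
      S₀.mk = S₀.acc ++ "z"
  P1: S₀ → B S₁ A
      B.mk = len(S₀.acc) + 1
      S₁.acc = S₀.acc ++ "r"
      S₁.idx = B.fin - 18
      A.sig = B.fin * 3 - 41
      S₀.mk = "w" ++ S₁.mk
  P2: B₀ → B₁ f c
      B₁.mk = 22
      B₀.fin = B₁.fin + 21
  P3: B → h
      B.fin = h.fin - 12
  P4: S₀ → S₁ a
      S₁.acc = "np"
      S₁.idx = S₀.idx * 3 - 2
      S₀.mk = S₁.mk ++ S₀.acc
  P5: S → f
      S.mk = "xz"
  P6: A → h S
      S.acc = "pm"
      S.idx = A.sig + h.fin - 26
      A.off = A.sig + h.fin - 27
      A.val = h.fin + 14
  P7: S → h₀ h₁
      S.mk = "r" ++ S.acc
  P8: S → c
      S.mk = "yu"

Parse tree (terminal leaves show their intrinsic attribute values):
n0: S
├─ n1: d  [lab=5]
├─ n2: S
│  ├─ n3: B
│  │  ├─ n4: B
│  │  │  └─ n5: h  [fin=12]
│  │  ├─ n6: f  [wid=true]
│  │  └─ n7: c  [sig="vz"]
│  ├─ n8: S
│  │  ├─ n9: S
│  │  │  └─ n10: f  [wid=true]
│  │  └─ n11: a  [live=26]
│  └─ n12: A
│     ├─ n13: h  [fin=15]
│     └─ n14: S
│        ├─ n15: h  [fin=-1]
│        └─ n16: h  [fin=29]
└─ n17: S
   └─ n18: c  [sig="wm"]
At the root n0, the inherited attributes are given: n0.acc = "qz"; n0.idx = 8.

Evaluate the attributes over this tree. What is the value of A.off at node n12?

1. n0.acc = "qz"  [given at root]
2. n0.idx = 8  [given at root]
3. n1.lab = 5  [terminal]
4. n2.acc = "xn"  ["xn"]
5. n2.idx = 24  [24]
6. n3.mk = 3  [len(S₀.acc) + 1]
7. n4.mk = 22  [22]
8. n5.fin = 12  [terminal]
9. n4.fin = 0  [h.fin - 12]
10. n6.wid = true  [terminal]
11. n7.sig = "vz"  [terminal]
12. n3.fin = 21  [B₁.fin + 21]
13. n8.acc = "xnr"  [S₀.acc ++ "r"]
14. n8.idx = 3  [B.fin - 18]
15. n9.acc = "np"  ["np"]
16. n9.idx = 7  [S₀.idx * 3 - 2]
17. n10.wid = true  [terminal]
18. n9.mk = "xz"  ["xz"]
19. n11.live = 26  [terminal]
20. n8.mk = "xzxnr"  [S₁.mk ++ S₀.acc]
21. n12.sig = 22  [B.fin * 3 - 41]
22. n13.fin = 15  [terminal]
23. n14.acc = "pm"  ["pm"]
24. n14.idx = 11  [A.sig + h.fin - 26]
25. n15.fin = -1  [terminal]
26. n16.fin = 29  [terminal]
27. n14.mk = "rpm"  ["r" ++ S.acc]
28. n12.off = 10  [A.sig + h.fin - 27]
29. n12.val = 29  [h.fin + 14]
30. n2.mk = "wxzxnr"  ["w" ++ S₁.mk]
31. n17.acc = "uqz"  ["u" ++ S₀.acc]
32. n17.idx = -8  [S₀.idx - 16]
33. n18.sig = "wm"  [terminal]
34. n17.mk = "yu"  ["yu"]
35. n0.mk = "qzz"  [S₀.acc ++ "z"]

10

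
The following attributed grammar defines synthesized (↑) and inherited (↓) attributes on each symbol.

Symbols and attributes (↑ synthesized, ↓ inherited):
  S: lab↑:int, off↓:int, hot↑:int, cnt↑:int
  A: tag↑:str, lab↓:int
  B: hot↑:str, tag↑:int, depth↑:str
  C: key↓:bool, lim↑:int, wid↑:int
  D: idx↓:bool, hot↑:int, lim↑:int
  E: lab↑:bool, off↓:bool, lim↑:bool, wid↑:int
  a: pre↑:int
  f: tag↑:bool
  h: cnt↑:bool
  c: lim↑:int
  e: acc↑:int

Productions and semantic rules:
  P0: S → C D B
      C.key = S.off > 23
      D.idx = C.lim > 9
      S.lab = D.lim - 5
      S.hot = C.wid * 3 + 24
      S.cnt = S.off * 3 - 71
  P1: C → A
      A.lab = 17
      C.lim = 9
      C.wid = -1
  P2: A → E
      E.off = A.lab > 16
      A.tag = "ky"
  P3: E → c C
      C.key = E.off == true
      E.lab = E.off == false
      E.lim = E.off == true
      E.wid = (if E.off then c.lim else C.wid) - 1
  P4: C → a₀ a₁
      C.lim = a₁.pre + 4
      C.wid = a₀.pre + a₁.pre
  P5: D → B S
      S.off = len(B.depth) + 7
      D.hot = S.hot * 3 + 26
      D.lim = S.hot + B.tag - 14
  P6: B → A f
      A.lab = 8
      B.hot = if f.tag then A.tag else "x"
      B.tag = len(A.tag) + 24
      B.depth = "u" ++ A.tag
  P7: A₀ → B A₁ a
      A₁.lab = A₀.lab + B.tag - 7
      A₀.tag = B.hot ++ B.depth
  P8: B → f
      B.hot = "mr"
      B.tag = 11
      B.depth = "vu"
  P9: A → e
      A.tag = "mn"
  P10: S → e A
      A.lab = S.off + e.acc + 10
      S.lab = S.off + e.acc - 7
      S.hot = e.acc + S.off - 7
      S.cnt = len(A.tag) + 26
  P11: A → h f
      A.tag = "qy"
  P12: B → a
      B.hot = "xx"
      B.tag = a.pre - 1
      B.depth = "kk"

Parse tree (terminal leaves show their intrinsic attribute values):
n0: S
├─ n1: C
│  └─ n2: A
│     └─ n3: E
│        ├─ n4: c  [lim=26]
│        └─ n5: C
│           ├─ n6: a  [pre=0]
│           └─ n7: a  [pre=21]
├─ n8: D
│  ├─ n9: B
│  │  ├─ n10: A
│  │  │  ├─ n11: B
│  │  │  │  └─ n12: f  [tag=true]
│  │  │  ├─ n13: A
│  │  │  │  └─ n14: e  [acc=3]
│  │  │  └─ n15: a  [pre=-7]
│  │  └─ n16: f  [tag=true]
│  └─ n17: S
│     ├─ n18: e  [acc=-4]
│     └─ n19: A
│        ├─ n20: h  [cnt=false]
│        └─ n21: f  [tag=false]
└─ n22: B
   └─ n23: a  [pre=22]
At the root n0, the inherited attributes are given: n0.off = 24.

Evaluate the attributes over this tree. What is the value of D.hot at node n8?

29

1. n0.off = 24  [given at root]
2. n1.key = true  [S.off > 23]
3. n2.lab = 17  [17]
4. n3.off = true  [A.lab > 16]
5. n4.lim = 26  [terminal]
6. n5.key = true  [E.off == true]
7. n6.pre = 0  [terminal]
8. n7.pre = 21  [terminal]
9. n5.lim = 25  [a₁.pre + 4]
10. n5.wid = 21  [a₀.pre + a₁.pre]
11. n3.lab = false  [E.off == false]
12. n3.lim = true  [E.off == true]
13. n3.wid = 25  [(if E.off then c.lim else C.wid) - 1]
14. n2.tag = "ky"  ["ky"]
15. n1.lim = 9  [9]
16. n1.wid = -1  [-1]
17. n8.idx = false  [C.lim > 9]
18. n10.lab = 8  [8]
19. n12.tag = true  [terminal]
20. n11.hot = "mr"  ["mr"]
21. n11.tag = 11  [11]
22. n11.depth = "vu"  ["vu"]
23. n13.lab = 12  [A₀.lab + B.tag - 7]
24. n14.acc = 3  [terminal]
25. n13.tag = "mn"  ["mn"]
26. n15.pre = -7  [terminal]
27. n10.tag = "mrvu"  [B.hot ++ B.depth]
28. n16.tag = true  [terminal]
29. n9.hot = "mrvu"  [if f.tag then A.tag else "x"]
30. n9.tag = 28  [len(A.tag) + 24]
31. n9.depth = "umrvu"  ["u" ++ A.tag]
32. n17.off = 12  [len(B.depth) + 7]
33. n18.acc = -4  [terminal]
34. n19.lab = 18  [S.off + e.acc + 10]
35. n20.cnt = false  [terminal]
36. n21.tag = false  [terminal]
37. n19.tag = "qy"  ["qy"]
38. n17.lab = 1  [S.off + e.acc - 7]
39. n17.hot = 1  [e.acc + S.off - 7]
40. n17.cnt = 28  [len(A.tag) + 26]
41. n8.hot = 29  [S.hot * 3 + 26]
42. n8.lim = 15  [S.hot + B.tag - 14]
43. n23.pre = 22  [terminal]
44. n22.hot = "xx"  ["xx"]
45. n22.tag = 21  [a.pre - 1]
46. n22.depth = "kk"  ["kk"]
47. n0.lab = 10  [D.lim - 5]
48. n0.hot = 21  [C.wid * 3 + 24]
49. n0.cnt = 1  [S.off * 3 - 71]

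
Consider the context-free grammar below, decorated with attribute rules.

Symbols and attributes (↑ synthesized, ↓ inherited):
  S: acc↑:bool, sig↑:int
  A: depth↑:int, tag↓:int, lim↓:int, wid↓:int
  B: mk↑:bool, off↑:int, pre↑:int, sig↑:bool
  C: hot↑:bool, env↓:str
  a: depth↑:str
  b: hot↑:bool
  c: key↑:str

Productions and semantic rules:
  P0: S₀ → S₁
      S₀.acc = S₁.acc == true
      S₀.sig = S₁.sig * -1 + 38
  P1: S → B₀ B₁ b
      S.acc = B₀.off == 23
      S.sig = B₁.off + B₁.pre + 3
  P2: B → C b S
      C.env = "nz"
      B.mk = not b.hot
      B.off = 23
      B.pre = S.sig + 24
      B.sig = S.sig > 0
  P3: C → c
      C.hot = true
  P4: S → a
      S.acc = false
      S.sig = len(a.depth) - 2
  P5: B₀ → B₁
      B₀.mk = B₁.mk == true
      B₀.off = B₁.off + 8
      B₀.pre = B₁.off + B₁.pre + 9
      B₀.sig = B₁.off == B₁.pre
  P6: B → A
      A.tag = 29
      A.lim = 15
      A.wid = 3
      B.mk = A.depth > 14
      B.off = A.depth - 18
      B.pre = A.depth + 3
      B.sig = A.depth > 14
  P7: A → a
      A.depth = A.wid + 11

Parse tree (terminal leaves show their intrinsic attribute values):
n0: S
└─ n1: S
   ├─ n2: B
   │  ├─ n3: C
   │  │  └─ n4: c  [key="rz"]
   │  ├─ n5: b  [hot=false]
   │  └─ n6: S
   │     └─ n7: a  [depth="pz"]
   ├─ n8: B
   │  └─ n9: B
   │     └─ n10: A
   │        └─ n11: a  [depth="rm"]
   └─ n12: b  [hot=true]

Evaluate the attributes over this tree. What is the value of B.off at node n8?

4

1. n3.env = "nz"  ["nz"]
2. n4.key = "rz"  [terminal]
3. n3.hot = true  [true]
4. n5.hot = false  [terminal]
5. n7.depth = "pz"  [terminal]
6. n6.acc = false  [false]
7. n6.sig = 0  [len(a.depth) - 2]
8. n2.mk = true  [not b.hot]
9. n2.off = 23  [23]
10. n2.pre = 24  [S.sig + 24]
11. n2.sig = false  [S.sig > 0]
12. n10.tag = 29  [29]
13. n10.lim = 15  [15]
14. n10.wid = 3  [3]
15. n11.depth = "rm"  [terminal]
16. n10.depth = 14  [A.wid + 11]
17. n9.mk = false  [A.depth > 14]
18. n9.off = -4  [A.depth - 18]
19. n9.pre = 17  [A.depth + 3]
20. n9.sig = false  [A.depth > 14]
21. n8.mk = false  [B₁.mk == true]
22. n8.off = 4  [B₁.off + 8]
23. n8.pre = 22  [B₁.off + B₁.pre + 9]
24. n8.sig = false  [B₁.off == B₁.pre]
25. n12.hot = true  [terminal]
26. n1.acc = true  [B₀.off == 23]
27. n1.sig = 29  [B₁.off + B₁.pre + 3]
28. n0.acc = true  [S₁.acc == true]
29. n0.sig = 9  [S₁.sig * -1 + 38]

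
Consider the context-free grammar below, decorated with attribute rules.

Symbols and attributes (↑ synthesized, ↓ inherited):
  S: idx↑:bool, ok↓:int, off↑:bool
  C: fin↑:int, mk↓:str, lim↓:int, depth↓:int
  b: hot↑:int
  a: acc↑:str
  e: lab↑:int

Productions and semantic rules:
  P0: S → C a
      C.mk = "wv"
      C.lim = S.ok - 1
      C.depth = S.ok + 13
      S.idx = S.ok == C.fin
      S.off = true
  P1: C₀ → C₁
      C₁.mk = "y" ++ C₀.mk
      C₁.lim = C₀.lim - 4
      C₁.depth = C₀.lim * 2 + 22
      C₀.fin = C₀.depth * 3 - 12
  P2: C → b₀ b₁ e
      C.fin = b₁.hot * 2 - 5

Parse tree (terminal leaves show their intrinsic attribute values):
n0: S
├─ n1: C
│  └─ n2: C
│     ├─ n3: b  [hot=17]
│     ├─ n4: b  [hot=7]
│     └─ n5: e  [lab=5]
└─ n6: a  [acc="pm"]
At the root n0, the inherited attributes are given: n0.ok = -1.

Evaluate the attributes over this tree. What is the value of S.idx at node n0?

1. n0.ok = -1  [given at root]
2. n1.mk = "wv"  ["wv"]
3. n1.lim = -2  [S.ok - 1]
4. n1.depth = 12  [S.ok + 13]
5. n2.mk = "ywv"  ["y" ++ C₀.mk]
6. n2.lim = -6  [C₀.lim - 4]
7. n2.depth = 18  [C₀.lim * 2 + 22]
8. n3.hot = 17  [terminal]
9. n4.hot = 7  [terminal]
10. n5.lab = 5  [terminal]
11. n2.fin = 9  [b₁.hot * 2 - 5]
12. n1.fin = 24  [C₀.depth * 3 - 12]
13. n6.acc = "pm"  [terminal]
14. n0.idx = false  [S.ok == C.fin]
15. n0.off = true  [true]

false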